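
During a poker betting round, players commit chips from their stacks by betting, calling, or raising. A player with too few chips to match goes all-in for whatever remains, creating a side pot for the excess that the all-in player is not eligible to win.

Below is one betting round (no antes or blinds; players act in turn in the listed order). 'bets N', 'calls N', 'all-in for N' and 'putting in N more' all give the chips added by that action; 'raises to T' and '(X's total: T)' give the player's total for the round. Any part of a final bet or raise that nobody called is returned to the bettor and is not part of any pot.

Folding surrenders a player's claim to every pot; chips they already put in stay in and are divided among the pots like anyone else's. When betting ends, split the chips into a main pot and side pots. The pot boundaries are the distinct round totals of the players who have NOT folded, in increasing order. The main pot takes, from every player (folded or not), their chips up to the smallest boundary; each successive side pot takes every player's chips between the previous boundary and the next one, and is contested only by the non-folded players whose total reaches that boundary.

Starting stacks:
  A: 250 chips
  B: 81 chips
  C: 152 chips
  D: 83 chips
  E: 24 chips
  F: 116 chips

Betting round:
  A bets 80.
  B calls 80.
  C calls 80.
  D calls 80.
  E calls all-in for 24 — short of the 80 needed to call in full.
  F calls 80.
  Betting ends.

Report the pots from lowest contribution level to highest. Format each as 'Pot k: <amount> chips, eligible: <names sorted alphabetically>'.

Pot 1: 144 chips, eligible: A, B, C, D, E, F
Pot 2: 280 chips, eligible: A, B, C, D, F

Derivation:
Contributions: A=80, B=80, C=80, D=80, E=24, F=80
Pot levels (distinct totals of non-folded players): 24, 80
Layer 1-24: 24 each from A, B, C, D, E, F = 24*6 = 144 chips; eligible A, B, C, D, E, F
Layer 25-80: 56 each from A, B, C, D, F = 56*5 = 280 chips; eligible A, B, C, D, F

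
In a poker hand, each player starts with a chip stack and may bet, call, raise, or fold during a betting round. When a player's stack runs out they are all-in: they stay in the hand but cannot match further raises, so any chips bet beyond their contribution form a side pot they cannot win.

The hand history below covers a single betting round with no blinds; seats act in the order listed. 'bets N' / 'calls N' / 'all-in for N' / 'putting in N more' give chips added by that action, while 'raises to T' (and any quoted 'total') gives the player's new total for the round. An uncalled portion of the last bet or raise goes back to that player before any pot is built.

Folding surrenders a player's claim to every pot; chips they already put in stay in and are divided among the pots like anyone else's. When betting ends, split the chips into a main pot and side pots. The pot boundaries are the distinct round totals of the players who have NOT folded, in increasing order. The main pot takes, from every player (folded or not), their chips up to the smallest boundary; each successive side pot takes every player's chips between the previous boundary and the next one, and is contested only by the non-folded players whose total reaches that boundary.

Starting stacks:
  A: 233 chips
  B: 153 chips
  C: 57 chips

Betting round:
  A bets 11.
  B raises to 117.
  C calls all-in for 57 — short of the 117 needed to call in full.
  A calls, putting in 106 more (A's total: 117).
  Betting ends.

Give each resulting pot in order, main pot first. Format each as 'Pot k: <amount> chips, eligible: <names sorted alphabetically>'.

Contributions: A=117, B=117, C=57
Pot levels (distinct totals of non-folded players): 57, 117
Layer 1-57: 57 each from A, B, C = 57*3 = 171 chips; eligible A, B, C
Layer 58-117: 60 each from A, B = 60*2 = 120 chips; eligible A, B

Pot 1: 171 chips, eligible: A, B, C
Pot 2: 120 chips, eligible: A, B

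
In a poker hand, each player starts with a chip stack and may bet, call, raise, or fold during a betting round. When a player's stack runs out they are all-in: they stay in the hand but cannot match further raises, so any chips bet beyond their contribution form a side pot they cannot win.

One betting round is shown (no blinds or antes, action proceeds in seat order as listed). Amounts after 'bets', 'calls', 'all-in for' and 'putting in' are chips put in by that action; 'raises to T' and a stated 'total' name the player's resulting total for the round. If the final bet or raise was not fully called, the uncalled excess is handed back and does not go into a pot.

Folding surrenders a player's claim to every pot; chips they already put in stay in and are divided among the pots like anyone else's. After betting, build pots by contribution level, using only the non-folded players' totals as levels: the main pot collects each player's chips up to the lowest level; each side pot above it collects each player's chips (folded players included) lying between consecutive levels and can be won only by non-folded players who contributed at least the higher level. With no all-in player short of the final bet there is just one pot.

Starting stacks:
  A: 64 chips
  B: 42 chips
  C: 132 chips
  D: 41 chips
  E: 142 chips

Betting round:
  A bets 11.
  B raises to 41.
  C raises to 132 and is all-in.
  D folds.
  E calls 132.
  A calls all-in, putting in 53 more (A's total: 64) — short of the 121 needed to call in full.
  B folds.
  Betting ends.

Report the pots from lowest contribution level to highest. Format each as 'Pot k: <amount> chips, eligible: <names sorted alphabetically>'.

Contributions: A=64, B=41, C=132, E=132
Folded: B, D
Pot levels (distinct totals of non-folded players): 64, 132
Layer 1-64: A 64 + B 41 + C 64 + E 64 = 233 chips; eligible A, C, E
Layer 65-132: 68 each from C, E = 68*2 = 136 chips; eligible C, E

Pot 1: 233 chips, eligible: A, C, E
Pot 2: 136 chips, eligible: C, E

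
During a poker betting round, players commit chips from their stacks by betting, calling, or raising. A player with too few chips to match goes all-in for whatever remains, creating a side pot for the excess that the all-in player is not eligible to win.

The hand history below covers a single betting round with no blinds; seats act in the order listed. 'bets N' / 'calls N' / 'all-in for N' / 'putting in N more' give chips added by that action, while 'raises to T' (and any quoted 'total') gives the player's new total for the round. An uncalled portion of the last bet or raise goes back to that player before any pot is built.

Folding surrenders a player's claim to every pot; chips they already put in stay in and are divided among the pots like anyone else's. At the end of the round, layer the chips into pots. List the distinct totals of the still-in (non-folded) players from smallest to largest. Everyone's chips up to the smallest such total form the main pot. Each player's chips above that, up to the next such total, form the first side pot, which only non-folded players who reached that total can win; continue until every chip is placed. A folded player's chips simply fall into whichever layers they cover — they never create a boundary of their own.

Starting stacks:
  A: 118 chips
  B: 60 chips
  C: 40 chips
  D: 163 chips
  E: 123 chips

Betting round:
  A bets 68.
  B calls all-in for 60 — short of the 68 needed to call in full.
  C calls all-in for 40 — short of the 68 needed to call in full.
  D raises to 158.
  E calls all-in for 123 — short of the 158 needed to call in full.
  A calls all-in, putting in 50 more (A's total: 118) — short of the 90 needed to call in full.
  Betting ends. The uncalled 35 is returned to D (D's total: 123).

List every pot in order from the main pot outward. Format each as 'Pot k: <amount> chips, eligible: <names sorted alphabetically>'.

Pot 1: 200 chips, eligible: A, B, C, D, E
Pot 2: 80 chips, eligible: A, B, D, E
Pot 3: 174 chips, eligible: A, D, E
Pot 4: 10 chips, eligible: D, E

Derivation:
Contributions (after 35 returned to D): A=118, B=60, C=40, D=123, E=123
Pot levels (distinct totals of non-folded players): 40, 60, 118, 123
Layer 1-40: 40 each from A, B, C, D, E = 40*5 = 200 chips; eligible A, B, C, D, E
Layer 41-60: 20 each from A, B, D, E = 20*4 = 80 chips; eligible A, B, D, E
Layer 61-118: 58 each from A, D, E = 58*3 = 174 chips; eligible A, D, E
Layer 119-123: 5 each from D, E = 5*2 = 10 chips; eligible D, E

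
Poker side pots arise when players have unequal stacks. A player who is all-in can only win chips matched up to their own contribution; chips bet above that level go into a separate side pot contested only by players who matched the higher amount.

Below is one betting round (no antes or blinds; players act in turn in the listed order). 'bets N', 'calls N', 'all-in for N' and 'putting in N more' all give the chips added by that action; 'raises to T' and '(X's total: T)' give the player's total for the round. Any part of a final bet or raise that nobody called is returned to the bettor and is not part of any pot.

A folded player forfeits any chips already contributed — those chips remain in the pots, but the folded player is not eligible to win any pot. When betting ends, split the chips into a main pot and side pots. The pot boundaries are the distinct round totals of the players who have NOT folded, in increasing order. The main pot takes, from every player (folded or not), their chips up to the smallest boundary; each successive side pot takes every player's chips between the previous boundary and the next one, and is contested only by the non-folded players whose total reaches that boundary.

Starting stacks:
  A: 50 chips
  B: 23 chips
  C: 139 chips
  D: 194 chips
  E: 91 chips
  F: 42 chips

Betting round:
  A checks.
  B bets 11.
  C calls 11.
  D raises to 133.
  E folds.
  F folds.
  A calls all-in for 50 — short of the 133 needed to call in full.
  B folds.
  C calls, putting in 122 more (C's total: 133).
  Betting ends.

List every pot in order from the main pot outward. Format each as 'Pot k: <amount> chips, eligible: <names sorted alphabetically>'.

Contributions: A=50, B=11, C=133, D=133
Folded: B, E, F
Pot levels (distinct totals of non-folded players): 50, 133
Layer 1-50: A 50 + B 11 + C 50 + D 50 = 161 chips; eligible A, C, D
Layer 51-133: 83 each from C, D = 83*2 = 166 chips; eligible C, D

Pot 1: 161 chips, eligible: A, C, D
Pot 2: 166 chips, eligible: C, D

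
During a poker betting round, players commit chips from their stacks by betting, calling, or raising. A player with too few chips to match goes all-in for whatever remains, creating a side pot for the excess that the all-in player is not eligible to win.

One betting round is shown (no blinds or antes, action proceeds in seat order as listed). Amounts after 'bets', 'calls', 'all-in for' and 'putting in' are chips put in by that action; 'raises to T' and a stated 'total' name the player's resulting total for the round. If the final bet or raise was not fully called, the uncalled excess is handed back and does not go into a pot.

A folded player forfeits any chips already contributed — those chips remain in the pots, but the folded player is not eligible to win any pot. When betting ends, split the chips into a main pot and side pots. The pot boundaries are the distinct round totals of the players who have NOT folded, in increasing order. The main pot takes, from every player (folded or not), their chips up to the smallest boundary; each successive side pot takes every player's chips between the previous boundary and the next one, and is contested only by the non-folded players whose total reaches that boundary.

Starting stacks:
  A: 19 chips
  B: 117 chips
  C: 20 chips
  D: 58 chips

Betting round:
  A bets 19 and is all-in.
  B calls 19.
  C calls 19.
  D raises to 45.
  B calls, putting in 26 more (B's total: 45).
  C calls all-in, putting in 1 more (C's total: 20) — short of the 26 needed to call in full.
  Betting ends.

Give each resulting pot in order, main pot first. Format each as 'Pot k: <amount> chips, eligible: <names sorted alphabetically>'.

Pot 1: 76 chips, eligible: A, B, C, D
Pot 2: 3 chips, eligible: B, C, D
Pot 3: 50 chips, eligible: B, D

Derivation:
Contributions: A=19, B=45, C=20, D=45
Pot levels (distinct totals of non-folded players): 19, 20, 45
Layer 1-19: 19 each from A, B, C, D = 19*4 = 76 chips; eligible A, B, C, D
Layer 20-20: 1 each from B, C, D = 1*3 = 3 chips; eligible B, C, D
Layer 21-45: 25 each from B, D = 25*2 = 50 chips; eligible B, D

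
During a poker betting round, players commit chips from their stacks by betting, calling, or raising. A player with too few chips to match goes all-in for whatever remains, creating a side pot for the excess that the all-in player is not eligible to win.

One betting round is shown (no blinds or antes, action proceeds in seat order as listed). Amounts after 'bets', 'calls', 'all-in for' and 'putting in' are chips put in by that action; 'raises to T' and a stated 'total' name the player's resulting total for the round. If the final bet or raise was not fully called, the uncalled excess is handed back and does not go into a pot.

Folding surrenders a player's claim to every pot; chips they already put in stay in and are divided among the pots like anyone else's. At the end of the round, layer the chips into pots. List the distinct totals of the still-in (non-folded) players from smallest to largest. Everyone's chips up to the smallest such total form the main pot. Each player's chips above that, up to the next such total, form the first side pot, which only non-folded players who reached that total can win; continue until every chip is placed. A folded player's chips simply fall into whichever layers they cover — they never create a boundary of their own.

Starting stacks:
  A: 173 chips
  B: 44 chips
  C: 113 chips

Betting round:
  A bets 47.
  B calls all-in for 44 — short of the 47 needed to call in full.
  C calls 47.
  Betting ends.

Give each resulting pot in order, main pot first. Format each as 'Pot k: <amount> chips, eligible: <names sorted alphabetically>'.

Pot 1: 132 chips, eligible: A, B, C
Pot 2: 6 chips, eligible: A, C

Derivation:
Contributions: A=47, B=44, C=47
Pot levels (distinct totals of non-folded players): 44, 47
Layer 1-44: 44 each from A, B, C = 44*3 = 132 chips; eligible A, B, C
Layer 45-47: 3 each from A, C = 3*2 = 6 chips; eligible A, C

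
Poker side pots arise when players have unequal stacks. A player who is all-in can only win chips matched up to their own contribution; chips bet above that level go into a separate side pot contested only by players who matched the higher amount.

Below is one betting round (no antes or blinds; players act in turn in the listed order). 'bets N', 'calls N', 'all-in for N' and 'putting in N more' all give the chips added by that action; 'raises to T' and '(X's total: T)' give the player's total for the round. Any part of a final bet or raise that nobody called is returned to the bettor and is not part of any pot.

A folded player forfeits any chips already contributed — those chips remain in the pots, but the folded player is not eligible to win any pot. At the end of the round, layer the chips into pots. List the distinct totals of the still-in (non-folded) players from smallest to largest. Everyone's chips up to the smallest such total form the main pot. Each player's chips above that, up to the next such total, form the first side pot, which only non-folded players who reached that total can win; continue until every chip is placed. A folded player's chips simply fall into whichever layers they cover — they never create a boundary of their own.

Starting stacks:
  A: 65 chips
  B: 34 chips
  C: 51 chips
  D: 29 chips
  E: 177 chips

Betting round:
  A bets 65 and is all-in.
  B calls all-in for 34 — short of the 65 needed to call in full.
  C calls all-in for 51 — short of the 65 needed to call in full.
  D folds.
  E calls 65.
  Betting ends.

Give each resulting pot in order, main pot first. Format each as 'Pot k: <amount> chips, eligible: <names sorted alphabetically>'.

Pot 1: 136 chips, eligible: A, B, C, E
Pot 2: 51 chips, eligible: A, C, E
Pot 3: 28 chips, eligible: A, E

Derivation:
Contributions: A=65, B=34, C=51, E=65
Folded: D
Pot levels (distinct totals of non-folded players): 34, 51, 65
Layer 1-34: 34 each from A, B, C, E = 34*4 = 136 chips; eligible A, B, C, E
Layer 35-51: 17 each from A, C, E = 17*3 = 51 chips; eligible A, C, E
Layer 52-65: 14 each from A, E = 14*2 = 28 chips; eligible A, E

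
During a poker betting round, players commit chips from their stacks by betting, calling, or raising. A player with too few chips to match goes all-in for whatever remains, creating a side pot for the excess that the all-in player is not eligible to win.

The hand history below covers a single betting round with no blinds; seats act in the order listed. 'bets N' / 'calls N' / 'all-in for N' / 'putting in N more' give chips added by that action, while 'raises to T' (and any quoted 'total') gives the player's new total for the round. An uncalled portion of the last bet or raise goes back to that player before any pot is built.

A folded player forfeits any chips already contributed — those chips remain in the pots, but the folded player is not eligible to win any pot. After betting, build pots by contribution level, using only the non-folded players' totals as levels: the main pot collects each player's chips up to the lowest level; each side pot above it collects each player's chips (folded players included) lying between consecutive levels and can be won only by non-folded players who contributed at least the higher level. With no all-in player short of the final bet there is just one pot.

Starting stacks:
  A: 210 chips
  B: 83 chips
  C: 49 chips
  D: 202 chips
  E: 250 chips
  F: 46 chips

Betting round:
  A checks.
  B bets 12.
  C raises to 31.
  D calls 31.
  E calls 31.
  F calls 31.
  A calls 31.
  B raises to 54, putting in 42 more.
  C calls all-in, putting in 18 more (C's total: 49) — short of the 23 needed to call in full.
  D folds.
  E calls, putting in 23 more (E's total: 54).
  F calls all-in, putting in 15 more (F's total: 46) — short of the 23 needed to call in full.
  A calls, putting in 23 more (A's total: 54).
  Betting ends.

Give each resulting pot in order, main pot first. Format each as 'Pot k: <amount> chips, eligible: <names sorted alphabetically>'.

Contributions: A=54, B=54, C=49, D=31, E=54, F=46
Folded: D
Pot levels (distinct totals of non-folded players): 46, 49, 54
Layer 1-46: A 46 + B 46 + C 46 + D 31 + E 46 + F 46 = 261 chips; eligible A, B, C, E, F
Layer 47-49: 3 each from A, B, C, E = 3*4 = 12 chips; eligible A, B, C, E
Layer 50-54: 5 each from A, B, E = 5*3 = 15 chips; eligible A, B, E

Pot 1: 261 chips, eligible: A, B, C, E, F
Pot 2: 12 chips, eligible: A, B, C, E
Pot 3: 15 chips, eligible: A, B, E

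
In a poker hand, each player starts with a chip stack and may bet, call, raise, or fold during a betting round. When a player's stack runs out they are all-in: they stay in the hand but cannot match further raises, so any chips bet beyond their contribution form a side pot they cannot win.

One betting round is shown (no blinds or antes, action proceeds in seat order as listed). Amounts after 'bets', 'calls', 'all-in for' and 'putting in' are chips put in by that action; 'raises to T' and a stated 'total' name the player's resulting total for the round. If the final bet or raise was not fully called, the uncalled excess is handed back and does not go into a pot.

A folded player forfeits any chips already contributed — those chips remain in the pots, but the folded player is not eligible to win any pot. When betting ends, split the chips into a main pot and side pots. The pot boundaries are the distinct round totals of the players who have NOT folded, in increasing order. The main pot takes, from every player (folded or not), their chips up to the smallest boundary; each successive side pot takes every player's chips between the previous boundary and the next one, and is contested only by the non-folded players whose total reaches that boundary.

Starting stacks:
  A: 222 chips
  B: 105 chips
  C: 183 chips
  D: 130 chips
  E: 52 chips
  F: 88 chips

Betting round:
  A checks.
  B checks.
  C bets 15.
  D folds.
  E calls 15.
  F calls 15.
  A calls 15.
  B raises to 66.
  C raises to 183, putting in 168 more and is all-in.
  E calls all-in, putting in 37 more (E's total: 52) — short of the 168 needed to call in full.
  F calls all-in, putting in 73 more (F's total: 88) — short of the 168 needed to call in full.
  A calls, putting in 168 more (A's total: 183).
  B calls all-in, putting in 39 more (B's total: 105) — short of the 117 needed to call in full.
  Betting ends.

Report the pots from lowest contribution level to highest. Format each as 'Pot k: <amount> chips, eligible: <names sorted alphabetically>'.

Pot 1: 260 chips, eligible: A, B, C, E, F
Pot 2: 144 chips, eligible: A, B, C, F
Pot 3: 51 chips, eligible: A, B, C
Pot 4: 156 chips, eligible: A, C

Derivation:
Contributions: A=183, B=105, C=183, E=52, F=88
Folded: D
Pot levels (distinct totals of non-folded players): 52, 88, 105, 183
Layer 1-52: 52 each from A, B, C, E, F = 52*5 = 260 chips; eligible A, B, C, E, F
Layer 53-88: 36 each from A, B, C, F = 36*4 = 144 chips; eligible A, B, C, F
Layer 89-105: 17 each from A, B, C = 17*3 = 51 chips; eligible A, B, C
Layer 106-183: 78 each from A, C = 78*2 = 156 chips; eligible A, C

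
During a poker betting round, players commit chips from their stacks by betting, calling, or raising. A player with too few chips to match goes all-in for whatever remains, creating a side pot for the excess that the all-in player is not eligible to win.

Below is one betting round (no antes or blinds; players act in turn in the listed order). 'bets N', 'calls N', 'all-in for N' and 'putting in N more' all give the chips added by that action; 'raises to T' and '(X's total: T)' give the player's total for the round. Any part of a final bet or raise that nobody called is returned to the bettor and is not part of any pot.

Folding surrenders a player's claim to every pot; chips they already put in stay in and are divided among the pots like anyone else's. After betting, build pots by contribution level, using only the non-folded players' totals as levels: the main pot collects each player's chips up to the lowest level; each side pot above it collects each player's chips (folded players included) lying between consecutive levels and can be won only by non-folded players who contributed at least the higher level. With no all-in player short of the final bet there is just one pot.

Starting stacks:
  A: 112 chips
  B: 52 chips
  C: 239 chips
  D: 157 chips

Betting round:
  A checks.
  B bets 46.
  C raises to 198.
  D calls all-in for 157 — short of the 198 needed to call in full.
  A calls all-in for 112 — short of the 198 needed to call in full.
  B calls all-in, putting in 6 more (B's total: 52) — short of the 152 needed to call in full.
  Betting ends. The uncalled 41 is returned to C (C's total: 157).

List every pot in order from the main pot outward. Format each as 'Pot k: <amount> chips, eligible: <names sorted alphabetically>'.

Pot 1: 208 chips, eligible: A, B, C, D
Pot 2: 180 chips, eligible: A, C, D
Pot 3: 90 chips, eligible: C, D

Derivation:
Contributions (after 41 returned to C): A=112, B=52, C=157, D=157
Pot levels (distinct totals of non-folded players): 52, 112, 157
Layer 1-52: 52 each from A, B, C, D = 52*4 = 208 chips; eligible A, B, C, D
Layer 53-112: 60 each from A, C, D = 60*3 = 180 chips; eligible A, C, D
Layer 113-157: 45 each from C, D = 45*2 = 90 chips; eligible C, D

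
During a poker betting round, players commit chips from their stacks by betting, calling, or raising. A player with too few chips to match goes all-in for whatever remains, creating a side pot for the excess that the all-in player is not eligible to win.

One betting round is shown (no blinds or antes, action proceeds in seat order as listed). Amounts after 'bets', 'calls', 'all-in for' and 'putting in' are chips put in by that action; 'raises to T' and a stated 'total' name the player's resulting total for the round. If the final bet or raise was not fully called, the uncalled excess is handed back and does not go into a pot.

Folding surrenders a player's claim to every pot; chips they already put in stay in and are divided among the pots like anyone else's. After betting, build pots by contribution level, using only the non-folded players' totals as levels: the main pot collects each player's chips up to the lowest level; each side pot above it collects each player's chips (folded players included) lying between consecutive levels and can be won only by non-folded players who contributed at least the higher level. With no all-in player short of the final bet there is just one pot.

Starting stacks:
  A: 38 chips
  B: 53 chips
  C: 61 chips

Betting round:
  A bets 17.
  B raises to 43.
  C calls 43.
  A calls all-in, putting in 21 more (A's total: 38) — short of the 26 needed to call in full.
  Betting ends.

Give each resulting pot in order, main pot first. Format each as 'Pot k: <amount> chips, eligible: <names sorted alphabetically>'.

Contributions: A=38, B=43, C=43
Pot levels (distinct totals of non-folded players): 38, 43
Layer 1-38: 38 each from A, B, C = 38*3 = 114 chips; eligible A, B, C
Layer 39-43: 5 each from B, C = 5*2 = 10 chips; eligible B, C

Pot 1: 114 chips, eligible: A, B, C
Pot 2: 10 chips, eligible: B, C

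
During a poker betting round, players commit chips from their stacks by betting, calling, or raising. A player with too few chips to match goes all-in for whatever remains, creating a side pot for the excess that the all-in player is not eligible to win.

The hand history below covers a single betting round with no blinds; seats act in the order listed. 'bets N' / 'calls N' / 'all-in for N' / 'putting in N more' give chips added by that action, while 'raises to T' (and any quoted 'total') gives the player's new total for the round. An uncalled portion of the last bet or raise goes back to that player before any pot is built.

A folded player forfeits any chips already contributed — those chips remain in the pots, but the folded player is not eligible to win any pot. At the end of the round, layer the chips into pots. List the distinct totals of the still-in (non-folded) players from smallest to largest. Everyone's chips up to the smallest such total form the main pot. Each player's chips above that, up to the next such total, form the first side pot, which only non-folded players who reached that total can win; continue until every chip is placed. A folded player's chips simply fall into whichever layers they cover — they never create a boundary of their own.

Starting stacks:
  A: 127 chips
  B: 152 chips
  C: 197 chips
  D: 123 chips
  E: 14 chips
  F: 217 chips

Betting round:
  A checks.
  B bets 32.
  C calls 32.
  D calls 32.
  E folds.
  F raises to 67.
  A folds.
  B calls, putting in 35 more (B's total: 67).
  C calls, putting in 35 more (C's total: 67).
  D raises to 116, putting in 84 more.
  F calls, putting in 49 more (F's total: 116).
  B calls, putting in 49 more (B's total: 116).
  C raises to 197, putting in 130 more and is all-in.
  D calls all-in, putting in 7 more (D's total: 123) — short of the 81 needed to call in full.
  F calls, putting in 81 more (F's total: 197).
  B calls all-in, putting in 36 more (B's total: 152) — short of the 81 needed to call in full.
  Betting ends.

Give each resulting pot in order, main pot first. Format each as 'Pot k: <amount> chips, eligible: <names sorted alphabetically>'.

Pot 1: 492 chips, eligible: B, C, D, F
Pot 2: 87 chips, eligible: B, C, F
Pot 3: 90 chips, eligible: C, F

Derivation:
Contributions: B=152, C=197, D=123, F=197
Folded: A, E
Pot levels (distinct totals of non-folded players): 123, 152, 197
Layer 1-123: 123 each from B, C, D, F = 123*4 = 492 chips; eligible B, C, D, F
Layer 124-152: 29 each from B, C, F = 29*3 = 87 chips; eligible B, C, F
Layer 153-197: 45 each from C, F = 45*2 = 90 chips; eligible C, F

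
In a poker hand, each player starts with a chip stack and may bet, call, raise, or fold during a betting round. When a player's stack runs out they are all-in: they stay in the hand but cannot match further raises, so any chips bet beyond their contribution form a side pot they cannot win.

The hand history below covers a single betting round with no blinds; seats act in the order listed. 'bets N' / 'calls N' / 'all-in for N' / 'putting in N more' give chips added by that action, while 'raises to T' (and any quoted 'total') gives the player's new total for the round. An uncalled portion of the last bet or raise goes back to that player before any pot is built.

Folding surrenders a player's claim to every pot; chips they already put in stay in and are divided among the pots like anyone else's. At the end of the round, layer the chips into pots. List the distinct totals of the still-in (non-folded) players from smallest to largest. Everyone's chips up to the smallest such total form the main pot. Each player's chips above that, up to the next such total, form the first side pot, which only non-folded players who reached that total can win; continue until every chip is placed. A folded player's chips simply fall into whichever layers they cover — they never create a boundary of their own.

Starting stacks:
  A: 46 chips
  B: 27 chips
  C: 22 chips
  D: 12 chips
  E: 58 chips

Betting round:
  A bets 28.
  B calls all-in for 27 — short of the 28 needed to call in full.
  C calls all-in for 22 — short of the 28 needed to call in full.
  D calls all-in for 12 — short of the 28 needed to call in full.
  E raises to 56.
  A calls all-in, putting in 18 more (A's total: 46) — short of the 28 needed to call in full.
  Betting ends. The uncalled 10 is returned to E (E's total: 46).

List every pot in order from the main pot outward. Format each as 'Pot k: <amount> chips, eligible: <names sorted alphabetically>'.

Pot 1: 60 chips, eligible: A, B, C, D, E
Pot 2: 40 chips, eligible: A, B, C, E
Pot 3: 15 chips, eligible: A, B, E
Pot 4: 38 chips, eligible: A, E

Derivation:
Contributions (after 10 returned to E): A=46, B=27, C=22, D=12, E=46
Pot levels (distinct totals of non-folded players): 12, 22, 27, 46
Layer 1-12: 12 each from A, B, C, D, E = 12*5 = 60 chips; eligible A, B, C, D, E
Layer 13-22: 10 each from A, B, C, E = 10*4 = 40 chips; eligible A, B, C, E
Layer 23-27: 5 each from A, B, E = 5*3 = 15 chips; eligible A, B, E
Layer 28-46: 19 each from A, E = 19*2 = 38 chips; eligible A, E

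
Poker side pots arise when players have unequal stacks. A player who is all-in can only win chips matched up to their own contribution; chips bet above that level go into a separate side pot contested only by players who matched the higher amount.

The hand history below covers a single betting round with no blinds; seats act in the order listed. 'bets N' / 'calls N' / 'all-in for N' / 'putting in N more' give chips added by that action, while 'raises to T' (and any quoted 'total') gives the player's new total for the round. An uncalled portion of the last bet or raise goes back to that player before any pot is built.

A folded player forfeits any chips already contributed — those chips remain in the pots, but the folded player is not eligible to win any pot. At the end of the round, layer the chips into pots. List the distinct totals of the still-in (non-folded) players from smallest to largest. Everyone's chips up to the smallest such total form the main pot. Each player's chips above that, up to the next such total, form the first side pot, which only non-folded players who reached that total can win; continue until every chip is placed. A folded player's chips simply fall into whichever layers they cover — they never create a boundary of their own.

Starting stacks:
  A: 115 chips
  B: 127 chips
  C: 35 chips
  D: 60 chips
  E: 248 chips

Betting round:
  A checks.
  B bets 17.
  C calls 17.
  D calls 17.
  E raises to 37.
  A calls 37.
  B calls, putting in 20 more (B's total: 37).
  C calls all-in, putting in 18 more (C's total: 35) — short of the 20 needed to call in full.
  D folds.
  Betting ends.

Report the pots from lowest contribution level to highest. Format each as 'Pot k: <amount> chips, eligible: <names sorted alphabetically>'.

Pot 1: 157 chips, eligible: A, B, C, E
Pot 2: 6 chips, eligible: A, B, E

Derivation:
Contributions: A=37, B=37, C=35, D=17, E=37
Folded: D
Pot levels (distinct totals of non-folded players): 35, 37
Layer 1-35: A 35 + B 35 + C 35 + D 17 + E 35 = 157 chips; eligible A, B, C, E
Layer 36-37: 2 each from A, B, E = 2*3 = 6 chips; eligible A, B, E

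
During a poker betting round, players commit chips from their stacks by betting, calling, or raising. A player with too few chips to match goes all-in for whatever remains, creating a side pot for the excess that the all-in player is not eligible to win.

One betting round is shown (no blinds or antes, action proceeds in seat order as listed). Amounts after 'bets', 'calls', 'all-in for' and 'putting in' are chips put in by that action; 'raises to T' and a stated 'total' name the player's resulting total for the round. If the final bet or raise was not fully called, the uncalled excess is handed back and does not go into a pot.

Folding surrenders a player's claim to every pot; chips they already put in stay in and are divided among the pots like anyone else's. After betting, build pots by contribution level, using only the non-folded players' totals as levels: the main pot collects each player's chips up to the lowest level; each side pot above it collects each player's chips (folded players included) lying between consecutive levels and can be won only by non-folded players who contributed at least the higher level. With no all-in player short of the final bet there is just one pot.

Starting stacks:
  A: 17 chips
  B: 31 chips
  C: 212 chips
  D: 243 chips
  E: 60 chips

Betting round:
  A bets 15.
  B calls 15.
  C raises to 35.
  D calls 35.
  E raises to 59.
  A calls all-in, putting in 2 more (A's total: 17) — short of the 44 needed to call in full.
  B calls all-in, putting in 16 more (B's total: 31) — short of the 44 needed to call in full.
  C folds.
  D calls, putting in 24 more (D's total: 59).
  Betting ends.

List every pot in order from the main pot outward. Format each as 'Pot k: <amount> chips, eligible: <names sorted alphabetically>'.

Pot 1: 85 chips, eligible: A, B, D, E
Pot 2: 56 chips, eligible: B, D, E
Pot 3: 60 chips, eligible: D, E

Derivation:
Contributions: A=17, B=31, C=35, D=59, E=59
Folded: C
Pot levels (distinct totals of non-folded players): 17, 31, 59
Layer 1-17: 17 each from A, B, C, D, E = 17*5 = 85 chips; eligible A, B, D, E
Layer 18-31: 14 each from B, C, D, E = 14*4 = 56 chips; eligible B, D, E
Layer 32-59: C 4 + D 28 + E 28 = 60 chips; eligible D, E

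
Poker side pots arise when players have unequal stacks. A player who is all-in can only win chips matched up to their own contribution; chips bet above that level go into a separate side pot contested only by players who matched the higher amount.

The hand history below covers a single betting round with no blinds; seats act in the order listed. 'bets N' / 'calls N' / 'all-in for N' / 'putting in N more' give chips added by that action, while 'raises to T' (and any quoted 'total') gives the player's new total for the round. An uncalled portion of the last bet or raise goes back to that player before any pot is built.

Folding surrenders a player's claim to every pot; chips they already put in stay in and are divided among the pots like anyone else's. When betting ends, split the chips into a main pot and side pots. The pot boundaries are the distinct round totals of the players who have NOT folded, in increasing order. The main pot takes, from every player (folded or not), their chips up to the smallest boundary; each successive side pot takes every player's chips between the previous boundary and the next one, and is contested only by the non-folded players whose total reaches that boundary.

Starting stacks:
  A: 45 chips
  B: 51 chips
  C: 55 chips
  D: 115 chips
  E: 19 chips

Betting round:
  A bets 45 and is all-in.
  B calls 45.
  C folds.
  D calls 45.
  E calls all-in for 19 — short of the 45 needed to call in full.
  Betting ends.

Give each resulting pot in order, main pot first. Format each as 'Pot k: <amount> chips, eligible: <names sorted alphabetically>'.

Pot 1: 76 chips, eligible: A, B, D, E
Pot 2: 78 chips, eligible: A, B, D

Derivation:
Contributions: A=45, B=45, D=45, E=19
Folded: C
Pot levels (distinct totals of non-folded players): 19, 45
Layer 1-19: 19 each from A, B, D, E = 19*4 = 76 chips; eligible A, B, D, E
Layer 20-45: 26 each from A, B, D = 26*3 = 78 chips; eligible A, B, D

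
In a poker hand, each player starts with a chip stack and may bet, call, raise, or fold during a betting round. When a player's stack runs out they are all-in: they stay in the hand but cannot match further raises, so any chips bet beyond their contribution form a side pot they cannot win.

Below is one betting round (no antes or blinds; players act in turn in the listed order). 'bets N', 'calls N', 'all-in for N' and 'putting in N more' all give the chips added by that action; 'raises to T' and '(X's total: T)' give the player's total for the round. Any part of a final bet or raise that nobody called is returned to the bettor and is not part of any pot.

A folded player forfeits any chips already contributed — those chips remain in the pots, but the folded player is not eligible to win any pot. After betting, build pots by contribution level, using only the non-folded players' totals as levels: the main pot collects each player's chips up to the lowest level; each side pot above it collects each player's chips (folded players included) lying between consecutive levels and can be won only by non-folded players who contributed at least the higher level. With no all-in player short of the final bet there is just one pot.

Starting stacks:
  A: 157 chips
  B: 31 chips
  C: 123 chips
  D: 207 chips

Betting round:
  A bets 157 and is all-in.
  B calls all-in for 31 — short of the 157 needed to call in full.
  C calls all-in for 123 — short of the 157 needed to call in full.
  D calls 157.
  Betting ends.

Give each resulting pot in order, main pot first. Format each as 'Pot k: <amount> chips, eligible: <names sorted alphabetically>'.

Pot 1: 124 chips, eligible: A, B, C, D
Pot 2: 276 chips, eligible: A, C, D
Pot 3: 68 chips, eligible: A, D

Derivation:
Contributions: A=157, B=31, C=123, D=157
Pot levels (distinct totals of non-folded players): 31, 123, 157
Layer 1-31: 31 each from A, B, C, D = 31*4 = 124 chips; eligible A, B, C, D
Layer 32-123: 92 each from A, C, D = 92*3 = 276 chips; eligible A, C, D
Layer 124-157: 34 each from A, D = 34*2 = 68 chips; eligible A, D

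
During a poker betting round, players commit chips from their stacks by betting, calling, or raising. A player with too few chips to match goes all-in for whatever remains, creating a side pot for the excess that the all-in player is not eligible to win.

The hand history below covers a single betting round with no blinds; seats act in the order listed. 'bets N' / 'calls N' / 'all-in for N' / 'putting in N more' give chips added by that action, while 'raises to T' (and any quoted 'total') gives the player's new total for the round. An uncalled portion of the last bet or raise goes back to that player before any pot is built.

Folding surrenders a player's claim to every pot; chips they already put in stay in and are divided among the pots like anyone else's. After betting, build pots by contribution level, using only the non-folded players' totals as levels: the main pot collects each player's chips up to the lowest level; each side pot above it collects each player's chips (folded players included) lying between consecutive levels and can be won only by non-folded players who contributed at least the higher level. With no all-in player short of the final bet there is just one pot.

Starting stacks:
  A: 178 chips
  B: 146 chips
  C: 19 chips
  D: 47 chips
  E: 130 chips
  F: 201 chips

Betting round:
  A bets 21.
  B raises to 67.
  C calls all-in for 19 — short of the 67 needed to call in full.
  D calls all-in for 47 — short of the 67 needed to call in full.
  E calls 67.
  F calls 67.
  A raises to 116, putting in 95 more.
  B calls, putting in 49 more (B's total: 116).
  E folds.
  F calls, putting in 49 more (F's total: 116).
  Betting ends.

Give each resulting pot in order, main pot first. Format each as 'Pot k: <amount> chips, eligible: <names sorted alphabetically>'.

Contributions: A=116, B=116, C=19, D=47, E=67, F=116
Folded: E
Pot levels (distinct totals of non-folded players): 19, 47, 116
Layer 1-19: 19 each from A, B, C, D, E, F = 19*6 = 114 chips; eligible A, B, C, D, F
Layer 20-47: 28 each from A, B, D, E, F = 28*5 = 140 chips; eligible A, B, D, F
Layer 48-116: A 69 + B 69 + E 20 + F 69 = 227 chips; eligible A, B, F

Pot 1: 114 chips, eligible: A, B, C, D, F
Pot 2: 140 chips, eligible: A, B, D, F
Pot 3: 227 chips, eligible: A, B, F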